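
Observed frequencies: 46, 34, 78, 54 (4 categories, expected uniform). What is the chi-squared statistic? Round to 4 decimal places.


chi2 = sum((O-E)^2/E), E = total/4
total = 212, E = 212/4 = 53
(46 - 53)^2 / 53 = 49 / 53 = 49/53 ≈ 0.924528
(34 - 53)^2 / 53 = 361 / 53 = 361/53 ≈ 6.811321
(78 - 53)^2 / 53 = 625 / 53 = 625/53 ≈ 11.792453
(54 - 53)^2 / 53 = 1 / 53 = 1/53 ≈ 0.018868
chi2 = 1036/53 ≈ 19.547170

19.5472


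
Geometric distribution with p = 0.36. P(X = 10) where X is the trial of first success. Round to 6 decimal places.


P = (1-p)^(k-1) * p
(1-p)^(k-1) = 0.64^9 ≈ 0.01801440
P = 0.01801440 * 0.36 ≈ 0.006485183

0.006485


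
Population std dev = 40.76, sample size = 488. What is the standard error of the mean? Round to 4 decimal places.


SE = sigma / sqrt(n)
sqrt(488) ≈ 22.090722
SE = 40.76 / 22.090722 ≈ 1.845119

1.8451


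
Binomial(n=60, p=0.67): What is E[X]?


E[X] = n*p = 60 * 0.67 = 40.2

40.2


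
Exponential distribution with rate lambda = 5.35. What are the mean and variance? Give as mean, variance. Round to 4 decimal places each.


mean = 1/lam, var = 1/lam^2
mean = 1 / 5.35 = 20/107 ≈ 0.186916
lam^2 = 5.35^2 = 28.6225
var = 1 / 28.6225 ≈ 0.034938

0.1869, 0.0349


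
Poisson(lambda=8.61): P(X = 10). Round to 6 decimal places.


P = e^(-lam) * lam^k / k!
e^(-8.61) ≈ 0.0001822739
lam^k = 8.61^10 ≈ 2238883597.042836
k! = 10! = 3628800
P = 0.0001822739 * 2238883597.042836 / 3628800 ≈ 0.112459

0.112459


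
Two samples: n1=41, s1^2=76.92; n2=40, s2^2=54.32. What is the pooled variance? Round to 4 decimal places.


sp^2 = ((n1-1)*s1^2 + (n2-1)*s2^2)/(n1+n2-2)
(n1-1)*s1^2 = 40 * 76.92 = 3076.8
(n2-1)*s2^2 = 39 * 54.32 = 2118.48
numerator = 3076.8 + 2118.48 = 5195.28
n1+n2-2 = 79
sp^2 = 5195.28 / 79 = 129882/1975 ≈ 65.763038

65.7630


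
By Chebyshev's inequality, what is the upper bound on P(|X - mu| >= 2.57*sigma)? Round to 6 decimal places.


P <= 1/k^2
k^2 = 2.57^2 = 6.6049
1/k^2 = 1 / 6.6049 ≈ 0.15140275

0.151403


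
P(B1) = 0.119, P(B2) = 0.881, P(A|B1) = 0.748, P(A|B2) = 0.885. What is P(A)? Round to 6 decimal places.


P(A) = P(A|B1)*P(B1) + P(A|B2)*P(B2)
P(A|B1)*P(B1) = 0.748 * 0.119 = 0.089012
P(A|B2)*P(B2) = 0.885 * 0.881 = 0.779685
P(A) = 0.089012 + 0.779685 = 0.868697

0.868697


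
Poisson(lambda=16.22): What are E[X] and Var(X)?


E[X] = Var(X) = lambda = 16.22

16.22, 16.22


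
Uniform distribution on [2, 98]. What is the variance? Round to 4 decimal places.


Var = (b-a)^2 / 12
(b-a)^2 = (98 - 2)^2 = 9216
Var = 9216/12 = 768

768.0000


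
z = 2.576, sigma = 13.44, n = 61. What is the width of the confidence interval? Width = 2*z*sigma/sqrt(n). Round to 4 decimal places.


width = 2*z*sigma/sqrt(n)
2*z*sigma = 2 * 2.576 * 13.44 = 69.24288
sqrt(61) ≈ 7.810250
width = 69.24288 / 7.810250 ≈ 8.865642

8.8656


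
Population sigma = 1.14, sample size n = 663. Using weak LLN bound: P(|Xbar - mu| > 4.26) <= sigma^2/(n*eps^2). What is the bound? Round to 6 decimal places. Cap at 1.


bound = min(1, sigma^2/(n*eps^2))
sigma^2 = 1.14^2 = 1.2996
n*eps^2 = 663 * 4.26^2 = 663 * 18.1476 = 12031.8588
sigma^2/(n*eps^2) = 1.2996 / 12031.8588 ≈ 0.00010801

0.000108


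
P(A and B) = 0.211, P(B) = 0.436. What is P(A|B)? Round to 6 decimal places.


P(A|B) = P(A and B) / P(B) = 0.211 / 0.436 = 211/436 ≈ 0.48394495

0.483945


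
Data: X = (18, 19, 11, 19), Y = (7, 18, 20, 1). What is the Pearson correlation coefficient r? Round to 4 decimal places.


r = sum((xi-xbar)(yi-ybar)) / sqrt(sum((xi-xbar)^2) * sum((yi-ybar)^2))
n = 4, xbar = 67/4 = 16.75, ybar = 46/4 = 11.5
Sxy = sum((xi-xbar)(yi-ybar)) = -63.5
Sxx = sum((xi-xbar)^2) = 44.75
Syy = sum((yi-ybar)^2) = 245
sqrt(Sxx*Syy) ≈ 104.707927
r = Sxy / sqrt(Sxx*Syy) = -63.5 / 104.707927 ≈ -0.606449

-0.6064


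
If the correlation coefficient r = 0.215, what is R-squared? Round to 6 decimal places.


R^2 = r^2 = (0.215)^2 = 0.046225

0.046225


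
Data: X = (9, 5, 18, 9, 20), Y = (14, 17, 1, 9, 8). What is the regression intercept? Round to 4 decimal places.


a = ybar - b*xbar, where b = sum((xi-xbar)(yi-ybar)) / sum((xi-xbar)^2)
n = 5, xbar = 61/5 = 12.2, ybar = 49/5 = 9.8
Sxy = sum((xi-xbar)(yi-ybar)) = -127.8
Sxx = sum((xi-xbar)^2) = 166.8
b = Sxy / Sxx = -213/278 ≈ -0.766187
a = 9.8 - (-0.766187) * 12.2 = 5323/278 ≈ 19.147482

19.1475


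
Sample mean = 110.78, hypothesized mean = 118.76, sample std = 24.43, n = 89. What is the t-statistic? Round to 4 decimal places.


t = (xbar - mu0) / (s/sqrt(n))
xbar - mu0 = 110.78 - 118.76 = -7.98
sqrt(89) ≈ 9.43398113
s/sqrt(n) = 24.43 / 9.43398113 ≈ 2.58957482
t = -7.98 / 2.58957482 ≈ -3.081587

-3.0816


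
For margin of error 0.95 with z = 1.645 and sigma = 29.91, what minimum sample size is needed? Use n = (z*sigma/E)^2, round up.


z*sigma/E = 1.645 * 29.91 / 0.95 ≈ 51.791526
(z*sigma/E)^2 ≈ 2682.362198
round up: n = 2683

2683


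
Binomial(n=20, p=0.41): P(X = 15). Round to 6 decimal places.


P = C(n,k) * p^k * (1-p)^(n-k)
C(20,15) = 15504
p^k = 0.41^15 ≈ 0.000001555098
(1-p)^(n-k) = 0.59^5 ≈ 0.07149243
P = 15504 * 0.000001555098 * 0.07149243 ≈ 0.001724

0.001724


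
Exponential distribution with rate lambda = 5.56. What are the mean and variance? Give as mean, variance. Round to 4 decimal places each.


mean = 1/lam, var = 1/lam^2
mean = 1 / 5.56 = 25/139 ≈ 0.179856
lam^2 = 5.56^2 = 30.9136
var = 1 / 30.9136 ≈ 0.032348

0.1799, 0.0323


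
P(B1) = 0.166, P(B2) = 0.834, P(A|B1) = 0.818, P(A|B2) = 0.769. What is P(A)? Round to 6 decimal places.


P(A) = P(A|B1)*P(B1) + P(A|B2)*P(B2)
P(A|B1)*P(B1) = 0.818 * 0.166 = 0.135788
P(A|B2)*P(B2) = 0.769 * 0.834 = 0.641346
P(A) = 0.135788 + 0.641346 = 0.777134

0.777134


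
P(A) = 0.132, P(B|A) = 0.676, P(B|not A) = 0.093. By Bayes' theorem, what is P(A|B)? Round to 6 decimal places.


P(A|B) = P(B|A)*P(A) / P(B), P(B) = P(B|A)*P(A) + P(B|not A)*P(not A)
P(B|A)*P(A) = 0.676 * 0.132 = 0.089232
P(B|not A)*P(not A) = 0.093 * 0.868 = 0.080724
P(B) = 0.089232 + 0.080724 = 0.169956
P(A|B) = 0.089232 / 0.169956 ≈ 0.52503001

0.525030


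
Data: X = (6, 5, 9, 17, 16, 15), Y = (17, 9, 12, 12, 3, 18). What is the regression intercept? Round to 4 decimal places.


a = ybar - b*xbar, where b = sum((xi-xbar)(yi-ybar)) / sum((xi-xbar)^2)
n = 6, xbar = 68/6 = 34/3 ≈ 11.333333, ybar = 71/6 ≈ 11.833333
Sxy = sum((xi-xbar)(yi-ybar)) = -83/3 ≈ -27.666667
Sxx = sum((xi-xbar)^2) = 424/3 ≈ 141.333333
b = Sxy / Sxx = -83/424 ≈ -0.195755
a = 11.833333 - (-0.195755) * 11.333333 = 2979/212 ≈ 14.051887

14.0519


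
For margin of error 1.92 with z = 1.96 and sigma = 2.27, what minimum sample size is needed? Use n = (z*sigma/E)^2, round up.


z*sigma/E = 1.96 * 2.27 / 1.92 = 11123/4800 ≈ 2.317292
(z*sigma/E)^2 ≈ 5.369841
round up: n = 6

6


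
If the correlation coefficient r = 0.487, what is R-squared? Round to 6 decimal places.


R^2 = r^2 = (0.487)^2 = 0.237169

0.237169


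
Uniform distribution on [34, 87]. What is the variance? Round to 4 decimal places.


Var = (b-a)^2 / 12
(b-a)^2 = (87 - 34)^2 = 2809
Var = 2809/12 ≈ 234.083333

234.0833


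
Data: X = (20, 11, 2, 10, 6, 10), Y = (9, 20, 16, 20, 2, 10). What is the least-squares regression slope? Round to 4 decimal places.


b = sum((xi-xbar)(yi-ybar)) / sum((xi-xbar)^2)
n = 6, xbar = 59/6 ≈ 9.833333, ybar = 77/6 ≈ 12.833333
Sxy = sum((xi-xbar)(yi-ybar)) = -79/6 ≈ -13.166667
Sxx = sum((xi-xbar)^2) = 1085/6 ≈ 180.833333
b = Sxy / Sxx = -79/1085 ≈ -0.072811

-0.0728


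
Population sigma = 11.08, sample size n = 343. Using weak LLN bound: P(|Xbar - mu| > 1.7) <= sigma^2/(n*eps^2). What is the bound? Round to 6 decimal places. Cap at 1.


bound = min(1, sigma^2/(n*eps^2))
sigma^2 = 11.08^2 = 122.7664
n*eps^2 = 343 * 1.7^2 = 343 * 2.89 = 991.27
sigma^2/(n*eps^2) = 122.7664 / 991.27 ≈ 0.12384759

0.123848


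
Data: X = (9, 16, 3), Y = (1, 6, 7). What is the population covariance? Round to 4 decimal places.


Cov = (1/n)*sum((xi-xbar)(yi-ybar))
n = 3, xbar = 28/3 ≈ 9.333333, ybar = 14/3 ≈ 4.666667
sum((xi-xbar)(yi-ybar)) = -14/3 ≈ -4.666667
Cov = -4.666667 / 3 = -14/9 ≈ -1.555556

-1.5556


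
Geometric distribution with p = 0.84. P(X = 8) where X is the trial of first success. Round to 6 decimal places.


P = (1-p)^(k-1) * p
(1-p)^(k-1) = 0.16^7 ≈ 0.000002684355
P = 0.000002684355 * 0.84 ≈ 0.000002254858

0.000002


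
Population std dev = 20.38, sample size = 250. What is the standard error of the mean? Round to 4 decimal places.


SE = sigma / sqrt(n)
sqrt(250) ≈ 15.811388
SE = 20.38 / 15.811388 ≈ 1.288944

1.2889


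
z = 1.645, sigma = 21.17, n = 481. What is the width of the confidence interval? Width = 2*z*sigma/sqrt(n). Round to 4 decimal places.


width = 2*z*sigma/sqrt(n)
2*z*sigma = 2 * 1.645 * 21.17 = 69.6493
sqrt(481) ≈ 21.931712
width = 69.6493 / 21.931712 ≈ 3.175735

3.1757


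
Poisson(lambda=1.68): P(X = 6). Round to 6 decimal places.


P = e^(-lam) * lam^k / k!
e^(-1.68) ≈ 0.1863740
lam^k = 1.68^6 ≈ 22.483074
k! = 6! = 720
P = 0.1863740 * 22.483074 / 720 ≈ 0.005820

0.005820


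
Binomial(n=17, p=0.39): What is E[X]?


E[X] = n*p = 17 * 0.39 = 6.63

6.63


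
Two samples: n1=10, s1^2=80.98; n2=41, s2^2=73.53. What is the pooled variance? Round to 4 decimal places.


sp^2 = ((n1-1)*s1^2 + (n2-1)*s2^2)/(n1+n2-2)
(n1-1)*s1^2 = 9 * 80.98 = 728.82
(n2-1)*s2^2 = 40 * 73.53 = 2941.2
numerator = 728.82 + 2941.2 = 3670.02
n1+n2-2 = 49
sp^2 = 3670.02 / 49 = 183501/2450 ≈ 74.898367

74.8984


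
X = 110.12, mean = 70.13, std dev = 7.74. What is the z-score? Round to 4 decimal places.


z = (X - mu) / sigma
X - mu = 110.12 - 70.13 = 39.99
z = 39.99 / 7.74 = 31/6 ≈ 5.166667

5.1667


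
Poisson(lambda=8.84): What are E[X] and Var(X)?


E[X] = Var(X) = lambda = 8.84

8.84, 8.84


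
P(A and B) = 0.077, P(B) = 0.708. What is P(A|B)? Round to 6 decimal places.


P(A|B) = P(A and B) / P(B) = 0.077 / 0.708 = 77/708 ≈ 0.10875706

0.108757


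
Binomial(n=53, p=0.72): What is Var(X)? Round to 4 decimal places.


Var = n*p*(1-p) = 53 * 0.72 * 0.28 = 10.6848

10.6848


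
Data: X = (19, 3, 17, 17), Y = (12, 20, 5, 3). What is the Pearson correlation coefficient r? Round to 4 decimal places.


r = sum((xi-xbar)(yi-ybar)) / sqrt(sum((xi-xbar)^2) * sum((yi-ybar)^2))
n = 4, xbar = 56/4 = 14, ybar = 40/4 = 10
Sxy = sum((xi-xbar)(yi-ybar)) = -136
Sxx = sum((xi-xbar)^2) = 164
Syy = sum((yi-ybar)^2) = 178
sqrt(Sxx*Syy) ≈ 170.856665
r = Sxy / sqrt(Sxx*Syy) = -136 / 170.856665 ≈ -0.795989

-0.7960


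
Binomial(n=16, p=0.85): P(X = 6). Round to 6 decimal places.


P = C(n,k) * p^k * (1-p)^(n-k)
C(16,6) = 8008
p^k = 0.85^6 ≈ 0.3771495
(1-p)^(n-k) = 0.15^10 ≈ 0.000000005766504
P = 8008 * 0.3771495 * 0.000000005766504 ≈ 0.000017

0.000017


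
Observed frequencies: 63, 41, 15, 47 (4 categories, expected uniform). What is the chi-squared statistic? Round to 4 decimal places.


chi2 = sum((O-E)^2/E), E = total/4
total = 166, E = 166/4 = 41.5
(63 - 41.5)^2 / 41.5 = 462.25 / 41.5 = 1849/166 ≈ 11.138554
(41 - 41.5)^2 / 41.5 = 0.25 / 41.5 = 1/166 ≈ 0.006024
(15 - 41.5)^2 / 41.5 = 702.25 / 41.5 = 2809/166 ≈ 16.921687
(47 - 41.5)^2 / 41.5 = 30.25 / 41.5 = 121/166 ≈ 0.728916
chi2 = 2390/83 ≈ 28.795181

28.7952


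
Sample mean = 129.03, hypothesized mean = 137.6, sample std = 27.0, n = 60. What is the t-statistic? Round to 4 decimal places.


t = (xbar - mu0) / (s/sqrt(n))
xbar - mu0 = 129.03 - 137.6 = -8.57
sqrt(60) ≈ 7.74596669
s/sqrt(n) = 27.0 / 7.74596669 ≈ 3.48568501
t = -8.57 / 3.48568501 ≈ -2.458627

-2.4586


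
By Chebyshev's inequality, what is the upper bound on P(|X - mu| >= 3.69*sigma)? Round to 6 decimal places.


P <= 1/k^2
k^2 = 3.69^2 = 13.6161
1/k^2 = 1 / 13.6161 ≈ 0.07344247

0.073442


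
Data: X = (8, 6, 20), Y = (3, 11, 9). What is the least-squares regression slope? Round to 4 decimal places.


b = sum((xi-xbar)(yi-ybar)) / sum((xi-xbar)^2)
n = 3, xbar = 34/3 ≈ 11.333333, ybar = 23/3 ≈ 7.666667
Sxy = sum((xi-xbar)(yi-ybar)) = 28/3 ≈ 9.333333
Sxx = sum((xi-xbar)^2) = 344/3 ≈ 114.666667
b = Sxy / Sxx = 7/86 ≈ 0.081395

0.0814


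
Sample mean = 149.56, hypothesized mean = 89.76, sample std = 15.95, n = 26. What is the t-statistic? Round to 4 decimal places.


t = (xbar - mu0) / (s/sqrt(n))
xbar - mu0 = 149.56 - 89.76 = 59.8
sqrt(26) ≈ 5.09901951
s/sqrt(n) = 15.95 / 5.09901951 ≈ 3.12805236
t = 59.8 / 3.12805236 ≈ 19.117327

19.1173


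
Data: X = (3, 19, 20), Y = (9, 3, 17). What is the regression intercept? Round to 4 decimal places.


a = ybar - b*xbar, where b = sum((xi-xbar)(yi-ybar)) / sum((xi-xbar)^2)
n = 3, xbar = 42/3 = 14, ybar = 29/3 ≈ 9.666667
Sxy = sum((xi-xbar)(yi-ybar)) = 18
Sxx = sum((xi-xbar)^2) = 182
b = Sxy / Sxx = 9/91 ≈ 0.098901
a = 9.666667 - 0.098901 * 14 = 323/39 ≈ 8.282051

8.2821


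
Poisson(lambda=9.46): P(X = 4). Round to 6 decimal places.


P = e^(-lam) * lam^k / k!
e^(-9.46) ≈ 0.00007790659
lam^k = 9.46^4 ≈ 8008.746471
k! = 4! = 24
P = 0.00007790659 * 8008.746471 / 24 ≈ 0.025997

0.025997


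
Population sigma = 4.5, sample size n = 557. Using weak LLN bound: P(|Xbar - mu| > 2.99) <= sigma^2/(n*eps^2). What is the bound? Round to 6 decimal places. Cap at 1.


bound = min(1, sigma^2/(n*eps^2))
sigma^2 = 4.5^2 = 20.25
n*eps^2 = 557 * 2.99^2 = 557 * 8.9401 = 4979.6357
sigma^2/(n*eps^2) = 20.25 / 4979.6357 ≈ 0.00406656

0.004067


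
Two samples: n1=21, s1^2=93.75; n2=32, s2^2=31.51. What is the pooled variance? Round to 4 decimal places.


sp^2 = ((n1-1)*s1^2 + (n2-1)*s2^2)/(n1+n2-2)
(n1-1)*s1^2 = 20 * 93.75 = 1875
(n2-1)*s2^2 = 31 * 31.51 = 976.81
numerator = 1875 + 976.81 = 2851.81
n1+n2-2 = 51
sp^2 = 2851.81 / 51 = 285181/5100 ≈ 55.917843

55.9178


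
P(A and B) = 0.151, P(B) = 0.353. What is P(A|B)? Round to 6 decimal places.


P(A|B) = P(A and B) / P(B) = 0.151 / 0.353 = 151/353 ≈ 0.42776204

0.427762


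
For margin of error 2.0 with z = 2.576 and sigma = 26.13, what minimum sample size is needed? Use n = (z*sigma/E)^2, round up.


z*sigma/E = 2.576 * 26.13 / 2.0 = 33.65544
(z*sigma/E)^2 ≈ 1132.688642
round up: n = 1133

1133


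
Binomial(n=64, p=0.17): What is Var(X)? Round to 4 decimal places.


Var = n*p*(1-p) = 64 * 0.17 * 0.83 = 9.0304

9.0304


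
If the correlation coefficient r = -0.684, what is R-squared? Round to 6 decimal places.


R^2 = r^2 = (-0.684)^2 = 0.467856

0.467856


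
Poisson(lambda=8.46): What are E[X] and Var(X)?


E[X] = Var(X) = lambda = 8.46

8.46, 8.46


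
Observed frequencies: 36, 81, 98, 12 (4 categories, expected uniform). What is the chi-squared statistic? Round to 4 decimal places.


chi2 = sum((O-E)^2/E), E = total/4
total = 227, E = 227/4 = 56.75
(36 - 56.75)^2 / 56.75 = 430.5625 / 56.75 = 6889/908 ≈ 7.587004
(81 - 56.75)^2 / 56.75 = 588.0625 / 56.75 = 9409/908 ≈ 10.362335
(98 - 56.75)^2 / 56.75 = 1701.5625 / 56.75 = 27225/908 ≈ 29.983480
(12 - 56.75)^2 / 56.75 = 2002.5625 / 56.75 = 32041/908 ≈ 35.287445
chi2 = 18891/227 ≈ 83.220264

83.2203


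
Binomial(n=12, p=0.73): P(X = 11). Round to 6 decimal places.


P = C(n,k) * p^k * (1-p)^(n-k)
C(12,11) = 12
p^k = 0.73^11 ≈ 0.03137267
(1-p)^(n-k) = 0.27^1 = 0.27
P = 12 * 0.03137267 * 0.27 ≈ 0.101647

0.101647


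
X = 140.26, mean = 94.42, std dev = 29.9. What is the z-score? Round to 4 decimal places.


z = (X - mu) / sigma
X - mu = 140.26 - 94.42 = 45.84
z = 45.84 / 29.9 = 2292/1495 ≈ 1.533110

1.5331


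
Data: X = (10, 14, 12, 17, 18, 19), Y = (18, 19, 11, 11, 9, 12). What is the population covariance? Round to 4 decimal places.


Cov = (1/n)*sum((xi-xbar)(yi-ybar))
n = 6, xbar = 90/6 = 15, ybar = 80/6 = 40/3 ≈ 13.333333
sum((xi-xbar)(yi-ybar)) = -45
Cov = -45 / 6 = -7.5

-7.5000


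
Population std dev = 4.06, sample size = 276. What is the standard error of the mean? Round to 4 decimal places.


SE = sigma / sqrt(n)
sqrt(276) ≈ 16.613248
SE = 4.06 / 16.613248 ≈ 0.244383

0.2444


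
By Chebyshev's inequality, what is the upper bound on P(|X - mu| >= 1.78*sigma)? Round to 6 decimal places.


P <= 1/k^2
k^2 = 1.78^2 = 3.1684
1/k^2 = 1 / 3.1684 = 2500/7921 ≈ 0.31561672

0.315617


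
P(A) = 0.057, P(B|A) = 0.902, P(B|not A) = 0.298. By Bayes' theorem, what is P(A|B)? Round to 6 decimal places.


P(A|B) = P(B|A)*P(A) / P(B), P(B) = P(B|A)*P(A) + P(B|not A)*P(not A)
P(B|A)*P(A) = 0.902 * 0.057 = 0.051414
P(B|not A)*P(not A) = 0.298 * 0.943 = 0.281014
P(B) = 0.051414 + 0.281014 = 0.332428
P(A|B) = 0.051414 / 0.332428 = 627/4054 ≈ 0.15466206

0.154662


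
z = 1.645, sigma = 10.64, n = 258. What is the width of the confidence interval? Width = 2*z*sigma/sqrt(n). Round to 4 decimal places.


width = 2*z*sigma/sqrt(n)
2*z*sigma = 2 * 1.645 * 10.64 = 35.0056
sqrt(258) ≈ 16.062378
width = 35.0056 / 16.062378 ≈ 2.179353

2.1794


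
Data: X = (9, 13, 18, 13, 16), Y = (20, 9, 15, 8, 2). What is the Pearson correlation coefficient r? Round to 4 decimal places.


r = sum((xi-xbar)(yi-ybar)) / sqrt(sum((xi-xbar)^2) * sum((yi-ybar)^2))
n = 5, xbar = 69/5 = 13.8, ybar = 54/5 = 10.8
Sxy = sum((xi-xbar)(yi-ybar)) = -42.2
Sxx = sum((xi-xbar)^2) = 46.8
Syy = sum((yi-ybar)^2) = 190.8
sqrt(Sxx*Syy) ≈ 94.495714
r = Sxy / sqrt(Sxx*Syy) = -42.2 / 94.495714 ≈ -0.446581

-0.4466


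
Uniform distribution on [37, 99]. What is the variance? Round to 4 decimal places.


Var = (b-a)^2 / 12
(b-a)^2 = (99 - 37)^2 = 3844
Var = 3844/12 ≈ 320.333333

320.3333


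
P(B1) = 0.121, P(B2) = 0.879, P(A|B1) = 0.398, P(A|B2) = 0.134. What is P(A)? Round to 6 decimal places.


P(A) = P(A|B1)*P(B1) + P(A|B2)*P(B2)
P(A|B1)*P(B1) = 0.398 * 0.121 = 0.048158
P(A|B2)*P(B2) = 0.134 * 0.879 = 0.117786
P(A) = 0.048158 + 0.117786 = 0.165944

0.165944


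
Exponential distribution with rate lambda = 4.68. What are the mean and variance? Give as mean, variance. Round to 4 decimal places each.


mean = 1/lam, var = 1/lam^2
mean = 1 / 4.68 = 25/117 ≈ 0.213675
lam^2 = 4.68^2 = 21.9024
var = 1 / 21.9024 ≈ 0.045657

0.2137, 0.0457


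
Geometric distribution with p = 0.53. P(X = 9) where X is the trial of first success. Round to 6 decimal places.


P = (1-p)^(k-1) * p
(1-p)^(k-1) = 0.47^8 ≈ 0.002381129
P = 0.002381129 * 0.53 ≈ 0.001261998

0.001262


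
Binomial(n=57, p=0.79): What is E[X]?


E[X] = n*p = 57 * 0.79 = 45.03

45.03


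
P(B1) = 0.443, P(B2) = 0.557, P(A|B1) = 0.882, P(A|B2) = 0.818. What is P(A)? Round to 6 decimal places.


P(A) = P(A|B1)*P(B1) + P(A|B2)*P(B2)
P(A|B1)*P(B1) = 0.882 * 0.443 = 0.390726
P(A|B2)*P(B2) = 0.818 * 0.557 = 0.455626
P(A) = 0.390726 + 0.455626 = 0.846352

0.846352


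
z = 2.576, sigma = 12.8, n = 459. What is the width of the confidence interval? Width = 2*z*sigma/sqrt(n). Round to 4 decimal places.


width = 2*z*sigma/sqrt(n)
2*z*sigma = 2 * 2.576 * 12.8 = 65.9456
sqrt(459) ≈ 21.424285
width = 65.9456 / 21.424285 ≈ 3.078077

3.0781


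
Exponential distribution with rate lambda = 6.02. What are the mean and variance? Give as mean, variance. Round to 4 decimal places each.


mean = 1/lam, var = 1/lam^2
mean = 1 / 6.02 = 50/301 ≈ 0.166113
lam^2 = 6.02^2 = 36.2404
var = 1 / 36.2404 ≈ 0.027594

0.1661, 0.0276


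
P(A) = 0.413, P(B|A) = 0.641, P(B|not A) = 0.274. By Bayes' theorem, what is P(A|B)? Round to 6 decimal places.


P(A|B) = P(B|A)*P(A) / P(B), P(B) = P(B|A)*P(A) + P(B|not A)*P(not A)
P(B|A)*P(A) = 0.641 * 0.413 = 0.264733
P(B|not A)*P(not A) = 0.274 * 0.587 = 0.160838
P(B) = 0.264733 + 0.160838 = 0.425571
P(A|B) = 0.264733 / 0.425571 ≈ 0.62206541

0.622065


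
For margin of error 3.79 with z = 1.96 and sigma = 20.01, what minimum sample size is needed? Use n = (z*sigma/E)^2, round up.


z*sigma/E = 1.96 * 20.01 / 3.79 = 98049/9475 ≈ 10.348179
(z*sigma/E)^2 ≈ 107.084817
round up: n = 108

108


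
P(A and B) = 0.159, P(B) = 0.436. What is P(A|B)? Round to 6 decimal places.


P(A|B) = P(A and B) / P(B) = 0.159 / 0.436 = 159/436 ≈ 0.36467890

0.364679


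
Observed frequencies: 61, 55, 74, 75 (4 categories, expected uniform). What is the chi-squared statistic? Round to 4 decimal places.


chi2 = sum((O-E)^2/E), E = total/4
total = 265, E = 265/4 = 66.25
(61 - 66.25)^2 / 66.25 = 27.5625 / 66.25 = 441/1060 ≈ 0.416038
(55 - 66.25)^2 / 66.25 = 126.5625 / 66.25 = 405/212 ≈ 1.910377
(74 - 66.25)^2 / 66.25 = 60.0625 / 66.25 = 961/1060 ≈ 0.906604
(75 - 66.25)^2 / 66.25 = 76.5625 / 66.25 = 245/212 ≈ 1.155660
chi2 = 1163/265 ≈ 4.388679

4.3887


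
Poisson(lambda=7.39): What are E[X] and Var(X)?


E[X] = Var(X) = lambda = 7.39

7.39, 7.39


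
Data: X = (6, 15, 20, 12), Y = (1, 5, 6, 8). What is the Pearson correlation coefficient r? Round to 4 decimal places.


r = sum((xi-xbar)(yi-ybar)) / sqrt(sum((xi-xbar)^2) * sum((yi-ybar)^2))
n = 4, xbar = 53/4 = 13.25, ybar = 20/4 = 5
Sxy = sum((xi-xbar)(yi-ybar)) = 32
Sxx = sum((xi-xbar)^2) = 102.75
Syy = sum((yi-ybar)^2) = 26
sqrt(Sxx*Syy) ≈ 51.686555
r = Sxy / sqrt(Sxx*Syy) = 32 / 51.686555 ≈ 0.619117

0.6191


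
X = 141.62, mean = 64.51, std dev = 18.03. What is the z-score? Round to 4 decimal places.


z = (X - mu) / sigma
X - mu = 141.62 - 64.51 = 77.11
z = 77.11 / 18.03 = 7711/1803 ≈ 4.276761

4.2768


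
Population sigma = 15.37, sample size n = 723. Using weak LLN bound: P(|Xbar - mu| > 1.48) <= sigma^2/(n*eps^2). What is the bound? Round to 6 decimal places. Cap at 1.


bound = min(1, sigma^2/(n*eps^2))
sigma^2 = 15.37^2 = 236.2369
n*eps^2 = 723 * 1.48^2 = 723 * 2.1904 = 1583.6592
sigma^2/(n*eps^2) = 236.2369 / 1583.6592 ≈ 0.14917155

0.149172


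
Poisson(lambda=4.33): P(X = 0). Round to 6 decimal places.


P = e^(-lam) * lam^k / k!
e^(-4.33) ≈ 0.01316755
lam^k = 4.33^0 = 1
k! = 0! = 1
P = 0.01316755 * 1 / 1 ≈ 0.013168

0.013168


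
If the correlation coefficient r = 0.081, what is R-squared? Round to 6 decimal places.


R^2 = r^2 = (0.081)^2 = 0.006561

0.006561


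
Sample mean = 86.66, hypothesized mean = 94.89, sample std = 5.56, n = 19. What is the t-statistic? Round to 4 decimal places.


t = (xbar - mu0) / (s/sqrt(n))
xbar - mu0 = 86.66 - 94.89 = -8.23
sqrt(19) ≈ 4.35889894
s/sqrt(n) = 5.56 / 4.35889894 ≈ 1.27555148
t = -8.23 / 1.27555148 ≈ -6.452111

-6.4521


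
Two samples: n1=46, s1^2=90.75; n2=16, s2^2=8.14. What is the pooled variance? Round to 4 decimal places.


sp^2 = ((n1-1)*s1^2 + (n2-1)*s2^2)/(n1+n2-2)
(n1-1)*s1^2 = 45 * 90.75 = 4083.75
(n2-1)*s2^2 = 15 * 8.14 = 122.1
numerator = 4083.75 + 122.1 = 4205.85
n1+n2-2 = 60
sp^2 = 4205.85 / 60 = 70.0975

70.0975


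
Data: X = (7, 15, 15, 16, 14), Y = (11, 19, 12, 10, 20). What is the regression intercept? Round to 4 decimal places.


a = ybar - b*xbar, where b = sum((xi-xbar)(yi-ybar)) / sum((xi-xbar)^2)
n = 5, xbar = 67/5 = 13.4, ybar = 72/5 = 14.4
Sxy = sum((xi-xbar)(yi-ybar)) = 17.2
Sxx = sum((xi-xbar)^2) = 53.2
b = Sxy / Sxx = 43/133 ≈ 0.323308
a = 14.4 - 0.323308 * 13.4 = 1339/133 ≈ 10.067669

10.0677


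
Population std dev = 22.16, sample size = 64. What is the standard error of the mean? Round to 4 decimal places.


SE = sigma / sqrt(n)
sqrt(64) = 8
SE = 22.16 / 8 = 2.77

2.7700


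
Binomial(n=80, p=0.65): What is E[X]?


E[X] = n*p = 80 * 0.65 = 52

52


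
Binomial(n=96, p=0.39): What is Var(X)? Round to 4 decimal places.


Var = n*p*(1-p) = 96 * 0.39 * 0.61 = 22.8384

22.8384


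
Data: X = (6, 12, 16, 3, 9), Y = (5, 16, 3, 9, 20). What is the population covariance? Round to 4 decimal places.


Cov = (1/n)*sum((xi-xbar)(yi-ybar))
n = 5, xbar = 46/5 = 9.2, ybar = 53/5 = 10.6
sum((xi-xbar)(yi-ybar)) = -10.6
Cov = -10.6 / 5 = -2.12

-2.1200


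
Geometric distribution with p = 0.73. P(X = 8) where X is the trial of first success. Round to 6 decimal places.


P = (1-p)^(k-1) * p
(1-p)^(k-1) = 0.27^7 ≈ 0.0001046035
P = 0.0001046035 * 0.73 ≈ 0.00007636058

0.000076


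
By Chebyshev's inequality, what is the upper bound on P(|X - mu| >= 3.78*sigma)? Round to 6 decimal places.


P <= 1/k^2
k^2 = 3.78^2 = 14.2884
1/k^2 = 1 / 14.2884 ≈ 0.06998684

0.069987


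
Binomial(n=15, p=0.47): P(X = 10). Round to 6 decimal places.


P = C(n,k) * p^k * (1-p)^(n-k)
C(15,10) = 3003
p^k = 0.47^10 ≈ 0.0005259913
(1-p)^(n-k) = 0.53^5 ≈ 0.04181955
P = 3003 * 0.0005259913 * 0.04181955 ≈ 0.066056

0.066056


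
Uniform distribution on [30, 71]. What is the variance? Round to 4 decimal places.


Var = (b-a)^2 / 12
(b-a)^2 = (71 - 30)^2 = 1681
Var = 1681/12 ≈ 140.083333

140.0833


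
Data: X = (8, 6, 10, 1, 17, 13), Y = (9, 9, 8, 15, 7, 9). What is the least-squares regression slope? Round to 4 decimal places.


b = sum((xi-xbar)(yi-ybar)) / sum((xi-xbar)^2)
n = 6, xbar = 55/6 ≈ 9.166667, ybar = 57/6 = 9.5
Sxy = sum((xi-xbar)(yi-ybar)) = -65.5
Sxx = sum((xi-xbar)^2) = 929/6 ≈ 154.833333
b = Sxy / Sxx = -393/929 ≈ -0.423036

-0.4230


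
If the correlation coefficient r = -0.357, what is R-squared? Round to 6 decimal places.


R^2 = r^2 = (-0.357)^2 = 0.127449

0.127449


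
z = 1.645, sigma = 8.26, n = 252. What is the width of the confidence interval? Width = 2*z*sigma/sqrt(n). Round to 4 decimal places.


width = 2*z*sigma/sqrt(n)
2*z*sigma = 2 * 1.645 * 8.26 = 27.1754
sqrt(252) ≈ 15.874508
width = 27.1754 / 15.874508 ≈ 1.711889

1.7119


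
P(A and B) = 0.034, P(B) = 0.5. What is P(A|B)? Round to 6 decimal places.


P(A|B) = P(A and B) / P(B) = 0.034 / 0.5 = 0.068

0.068000


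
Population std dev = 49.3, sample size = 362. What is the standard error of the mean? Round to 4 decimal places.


SE = sigma / sqrt(n)
sqrt(362) ≈ 19.026298
SE = 49.3 / 19.026298 ≈ 2.591150

2.5912


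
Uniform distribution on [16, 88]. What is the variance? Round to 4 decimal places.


Var = (b-a)^2 / 12
(b-a)^2 = (88 - 16)^2 = 5184
Var = 5184/12 = 432

432.0000


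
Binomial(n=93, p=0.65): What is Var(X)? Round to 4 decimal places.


Var = n*p*(1-p) = 93 * 0.65 * 0.35 = 21.1575

21.1575


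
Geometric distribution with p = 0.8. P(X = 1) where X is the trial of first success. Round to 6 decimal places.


P = (1-p)^(k-1) * p
(1-p)^(k-1) = 0.2^0 = 1
P = 1 * 0.8 = 0.8

0.800000


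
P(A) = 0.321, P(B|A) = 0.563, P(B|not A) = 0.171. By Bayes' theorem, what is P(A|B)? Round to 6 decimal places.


P(A|B) = P(B|A)*P(A) / P(B), P(B) = P(B|A)*P(A) + P(B|not A)*P(not A)
P(B|A)*P(A) = 0.563 * 0.321 = 0.180723
P(B|not A)*P(not A) = 0.171 * 0.679 = 0.116109
P(B) = 0.180723 + 0.116109 = 0.296832
P(A|B) = 0.180723 / 0.296832 ≈ 0.60883934

0.608839


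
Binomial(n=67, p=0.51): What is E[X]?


E[X] = n*p = 67 * 0.51 = 34.17

34.17


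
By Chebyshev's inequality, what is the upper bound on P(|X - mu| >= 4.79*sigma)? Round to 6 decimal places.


P <= 1/k^2
k^2 = 4.79^2 = 22.9441
1/k^2 = 1 / 22.9441 ≈ 0.04358419

0.043584


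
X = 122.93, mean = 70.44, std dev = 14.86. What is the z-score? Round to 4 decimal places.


z = (X - mu) / sigma
X - mu = 122.93 - 70.44 = 52.49
z = 52.49 / 14.86 = 5249/1486 ≈ 3.532301

3.5323


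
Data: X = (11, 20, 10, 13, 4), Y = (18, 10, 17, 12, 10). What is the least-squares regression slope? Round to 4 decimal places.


b = sum((xi-xbar)(yi-ybar)) / sum((xi-xbar)^2)
n = 5, xbar = 58/5 = 11.6, ybar = 67/5 = 13.4
Sxy = sum((xi-xbar)(yi-ybar)) = -13.2
Sxx = sum((xi-xbar)^2) = 133.2
b = Sxy / Sxx = -11/111 ≈ -0.099099

-0.0991


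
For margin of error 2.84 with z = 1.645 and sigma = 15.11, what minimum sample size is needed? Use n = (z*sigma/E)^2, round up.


z*sigma/E = 1.645 * 15.11 / 2.84 ≈ 8.752095
(z*sigma/E)^2 ≈ 76.599168
round up: n = 77

77


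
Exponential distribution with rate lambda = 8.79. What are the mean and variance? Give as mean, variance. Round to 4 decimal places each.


mean = 1/lam, var = 1/lam^2
mean = 1 / 8.79 = 100/879 ≈ 0.113766
lam^2 = 8.79^2 = 77.2641
var = 1 / 77.2641 ≈ 0.012943

0.1138, 0.0129


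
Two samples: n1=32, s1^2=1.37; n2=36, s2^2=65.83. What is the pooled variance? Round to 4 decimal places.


sp^2 = ((n1-1)*s1^2 + (n2-1)*s2^2)/(n1+n2-2)
(n1-1)*s1^2 = 31 * 1.37 = 42.47
(n2-1)*s2^2 = 35 * 65.83 = 2304.05
numerator = 42.47 + 2304.05 = 2346.52
n1+n2-2 = 66
sp^2 = 2346.52 / 66 = 5333/150 ≈ 35.553333

35.5533


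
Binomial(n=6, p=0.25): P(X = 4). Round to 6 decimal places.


P = C(n,k) * p^k * (1-p)^(n-k)
C(6,4) = 15
p^k = 0.25^4 = 0.00390625
(1-p)^(n-k) = 0.75^2 = 0.5625
P = 15 * 0.00390625 * 0.5625 = 135/4096 ≈ 0.032959

0.032959


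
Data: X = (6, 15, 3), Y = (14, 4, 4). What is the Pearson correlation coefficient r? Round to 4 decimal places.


r = sum((xi-xbar)(yi-ybar)) / sqrt(sum((xi-xbar)^2) * sum((yi-ybar)^2))
n = 3, xbar = 24/3 = 8, ybar = 22/3 ≈ 7.333333
Sxy = sum((xi-xbar)(yi-ybar)) = -20
Sxx = sum((xi-xbar)^2) = 78
Syy = sum((yi-ybar)^2) = 200/3 ≈ 66.666667
sqrt(Sxx*Syy) ≈ 72.111026
r = Sxy / sqrt(Sxx*Syy) = -20 / 72.111026 ≈ -0.277350

-0.2774


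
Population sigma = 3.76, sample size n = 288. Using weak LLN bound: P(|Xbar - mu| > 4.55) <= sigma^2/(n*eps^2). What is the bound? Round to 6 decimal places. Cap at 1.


bound = min(1, sigma^2/(n*eps^2))
sigma^2 = 3.76^2 = 14.1376
n*eps^2 = 288 * 4.55^2 = 288 * 20.7025 = 5962.32
sigma^2/(n*eps^2) = 14.1376 / 5962.32 ≈ 0.00237116

0.002371


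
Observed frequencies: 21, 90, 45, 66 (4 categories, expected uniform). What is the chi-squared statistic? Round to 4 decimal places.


chi2 = sum((O-E)^2/E), E = total/4
total = 222, E = 222/4 = 55.5
(21 - 55.5)^2 / 55.5 = 1190.25 / 55.5 = 1587/74 ≈ 21.445946
(90 - 55.5)^2 / 55.5 = 1190.25 / 55.5 = 1587/74 ≈ 21.445946
(45 - 55.5)^2 / 55.5 = 110.25 / 55.5 = 147/74 ≈ 1.986486
(66 - 55.5)^2 / 55.5 = 110.25 / 55.5 = 147/74 ≈ 1.986486
chi2 = 1734/37 ≈ 46.864865

46.8649


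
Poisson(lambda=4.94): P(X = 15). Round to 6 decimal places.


P = e^(-lam) * lam^k / k!
e^(-4.94) ≈ 0.007154598
lam^k = 4.94^15 ≈ 25462687137.283860
k! = 15! = 1307674368000
P = 0.007154598 * 25462687137.283860 / 1307674368000 ≈ 0.000139

0.000139


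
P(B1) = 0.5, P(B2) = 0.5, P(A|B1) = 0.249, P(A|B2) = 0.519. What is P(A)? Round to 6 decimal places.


P(A) = P(A|B1)*P(B1) + P(A|B2)*P(B2)
P(A|B1)*P(B1) = 0.249 * 0.5 = 0.1245
P(A|B2)*P(B2) = 0.519 * 0.5 = 0.2595
P(A) = 0.1245 + 0.2595 = 0.384

0.384000


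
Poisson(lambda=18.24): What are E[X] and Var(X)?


E[X] = Var(X) = lambda = 18.24

18.24, 18.24


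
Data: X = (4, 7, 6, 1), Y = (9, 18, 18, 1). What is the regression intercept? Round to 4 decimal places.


a = ybar - b*xbar, where b = sum((xi-xbar)(yi-ybar)) / sum((xi-xbar)^2)
n = 4, xbar = 18/4 = 4.5, ybar = 46/4 = 11.5
Sxy = sum((xi-xbar)(yi-ybar)) = 64
Sxx = sum((xi-xbar)^2) = 21
b = Sxy / Sxx = 64/21 ≈ 3.047619
a = 11.5 - 3.047619 * 4.5 = -31/14 ≈ -2.214286

-2.2143


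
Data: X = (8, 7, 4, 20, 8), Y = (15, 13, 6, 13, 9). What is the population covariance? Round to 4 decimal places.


Cov = (1/n)*sum((xi-xbar)(yi-ybar))
n = 5, xbar = 47/5 = 9.4, ybar = 56/5 = 11.2
sum((xi-xbar)(yi-ybar)) = 40.6
Cov = 40.6 / 5 = 8.12

8.1200


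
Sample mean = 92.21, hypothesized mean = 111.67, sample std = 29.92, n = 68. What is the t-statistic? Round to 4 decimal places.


t = (xbar - mu0) / (s/sqrt(n))
xbar - mu0 = 92.21 - 111.67 = -19.46
sqrt(68) ≈ 8.24621125
s/sqrt(n) = 29.92 / 8.24621125 ≈ 3.62833295
t = -19.46 / 3.62833295 ≈ -5.363345

-5.3633


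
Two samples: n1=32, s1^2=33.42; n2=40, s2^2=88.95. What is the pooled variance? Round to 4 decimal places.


sp^2 = ((n1-1)*s1^2 + (n2-1)*s2^2)/(n1+n2-2)
(n1-1)*s1^2 = 31 * 33.42 = 1036.02
(n2-1)*s2^2 = 39 * 88.95 = 3469.05
numerator = 1036.02 + 3469.05 = 4505.07
n1+n2-2 = 70
sp^2 = 4505.07 / 70 = 450507/7000 ≈ 64.358143

64.3581


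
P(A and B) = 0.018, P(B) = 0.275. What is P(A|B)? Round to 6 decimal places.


P(A|B) = P(A and B) / P(B) = 0.018 / 0.275 = 18/275 ≈ 0.06545455

0.065455


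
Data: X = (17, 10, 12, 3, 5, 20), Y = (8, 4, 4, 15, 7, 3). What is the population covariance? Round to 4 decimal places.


Cov = (1/n)*sum((xi-xbar)(yi-ybar))
n = 6, xbar = 67/6 ≈ 11.166667, ybar = 41/6 ≈ 6.833333
sum((xi-xbar)(yi-ybar)) = -563/6 ≈ -93.833333
Cov = -93.833333 / 6 = -563/36 ≈ -15.638889

-15.6389


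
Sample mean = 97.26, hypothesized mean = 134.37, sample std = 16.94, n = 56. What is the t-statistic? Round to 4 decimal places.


t = (xbar - mu0) / (s/sqrt(n))
xbar - mu0 = 97.26 - 134.37 = -37.11
sqrt(56) ≈ 7.48331477
s/sqrt(n) = 16.94 / 7.48331477 ≈ 2.26370272
t = -37.11 / 2.26370272 ≈ -16.393495

-16.3935


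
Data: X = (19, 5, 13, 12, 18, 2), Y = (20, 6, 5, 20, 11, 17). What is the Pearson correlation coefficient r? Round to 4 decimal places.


r = sum((xi-xbar)(yi-ybar)) / sqrt(sum((xi-xbar)^2) * sum((yi-ybar)^2))
n = 6, xbar = 69/6 = 11.5, ybar = 79/6 ≈ 13.166667
Sxy = sum((xi-xbar)(yi-ybar)) = 38.5
Sxx = sum((xi-xbar)^2) = 233.5
Syy = sum((yi-ybar)^2) = 1385/6 ≈ 230.833333
sqrt(Sxx*Syy) ≈ 232.162838
r = Sxy / sqrt(Sxx*Syy) = 38.5 / 232.162838 ≈ 0.165832

0.1658


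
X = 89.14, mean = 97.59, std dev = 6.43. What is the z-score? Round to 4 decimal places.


z = (X - mu) / sigma
X - mu = 89.14 - 97.59 = -8.45
z = -8.45 / 6.43 = -845/643 ≈ -1.314152

-1.3142


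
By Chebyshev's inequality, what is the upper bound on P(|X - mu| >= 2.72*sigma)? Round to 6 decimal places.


P <= 1/k^2
k^2 = 2.72^2 = 7.3984
1/k^2 = 1 / 7.3984 = 625/4624 ≈ 0.13516436

0.135164


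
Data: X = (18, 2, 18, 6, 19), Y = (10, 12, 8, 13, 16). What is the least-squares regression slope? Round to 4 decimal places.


b = sum((xi-xbar)(yi-ybar)) / sum((xi-xbar)^2)
n = 5, xbar = 63/5 = 12.6, ybar = 59/5 = 11.8
Sxy = sum((xi-xbar)(yi-ybar)) = -13.4
Sxx = sum((xi-xbar)^2) = 255.2
b = Sxy / Sxx = -67/1276 ≈ -0.052508

-0.0525


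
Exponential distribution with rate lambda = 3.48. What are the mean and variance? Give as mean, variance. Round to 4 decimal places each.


mean = 1/lam, var = 1/lam^2
mean = 1 / 3.48 = 25/87 ≈ 0.287356
lam^2 = 3.48^2 = 12.1104
var = 1 / 12.1104 = 625/7569 ≈ 0.082574

0.2874, 0.0826


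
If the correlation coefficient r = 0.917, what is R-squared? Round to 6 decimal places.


R^2 = r^2 = (0.917)^2 = 0.840889

0.840889


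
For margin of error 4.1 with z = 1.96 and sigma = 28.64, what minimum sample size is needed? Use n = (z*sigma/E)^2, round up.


z*sigma/E = 1.96 * 28.64 / 4.1 = 70168/5125 ≈ 13.691317
(z*sigma/E)^2 ≈ 187.452163
round up: n = 188

188


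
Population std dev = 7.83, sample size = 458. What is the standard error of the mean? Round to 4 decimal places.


SE = sigma / sqrt(n)
sqrt(458) ≈ 21.400935
SE = 7.83 / 21.400935 ≈ 0.365872

0.3659


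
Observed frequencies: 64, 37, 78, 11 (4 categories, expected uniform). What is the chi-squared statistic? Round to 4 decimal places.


chi2 = sum((O-E)^2/E), E = total/4
total = 190, E = 190/4 = 47.5
(64 - 47.5)^2 / 47.5 = 272.25 / 47.5 = 1089/190 ≈ 5.731579
(37 - 47.5)^2 / 47.5 = 110.25 / 47.5 = 441/190 ≈ 2.321053
(78 - 47.5)^2 / 47.5 = 930.25 / 47.5 = 3721/190 ≈ 19.584211
(11 - 47.5)^2 / 47.5 = 1332.25 / 47.5 = 5329/190 ≈ 28.047368
chi2 = 1058/19 ≈ 55.684211

55.6842


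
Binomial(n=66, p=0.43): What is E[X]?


E[X] = n*p = 66 * 0.43 = 28.38

28.38


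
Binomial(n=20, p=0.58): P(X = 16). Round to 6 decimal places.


P = C(n,k) * p^k * (1-p)^(n-k)
C(20,16) = 4845
p^k = 0.58^16 ≈ 0.0001640015
(1-p)^(n-k) = 0.42^4 = 0.03111696
P = 4845 * 0.0001640015 * 0.03111696 ≈ 0.024725

0.024725


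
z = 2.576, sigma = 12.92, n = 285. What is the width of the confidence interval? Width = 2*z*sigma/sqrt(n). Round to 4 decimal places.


width = 2*z*sigma/sqrt(n)
2*z*sigma = 2 * 2.576 * 12.92 = 66.56384
sqrt(285) ≈ 16.881943
width = 66.56384 / 16.881943 ≈ 3.942902

3.9429


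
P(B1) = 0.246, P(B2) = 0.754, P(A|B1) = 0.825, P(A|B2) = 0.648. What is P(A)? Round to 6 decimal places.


P(A) = P(A|B1)*P(B1) + P(A|B2)*P(B2)
P(A|B1)*P(B1) = 0.825 * 0.246 = 0.20295
P(A|B2)*P(B2) = 0.648 * 0.754 = 0.488592
P(A) = 0.20295 + 0.488592 = 0.691542

0.691542


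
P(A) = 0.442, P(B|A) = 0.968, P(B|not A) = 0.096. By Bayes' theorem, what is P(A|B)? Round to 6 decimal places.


P(A|B) = P(B|A)*P(A) / P(B), P(B) = P(B|A)*P(A) + P(B|not A)*P(not A)
P(B|A)*P(A) = 0.968 * 0.442 = 0.427856
P(B|not A)*P(not A) = 0.096 * 0.558 = 0.053568
P(B) = 0.427856 + 0.053568 = 0.481424
P(A|B) = 0.427856 / 0.481424 ≈ 0.88873010

0.888730


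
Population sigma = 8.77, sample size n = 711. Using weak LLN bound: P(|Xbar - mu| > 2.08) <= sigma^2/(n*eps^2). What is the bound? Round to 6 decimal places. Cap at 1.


bound = min(1, sigma^2/(n*eps^2))
sigma^2 = 8.77^2 = 76.9129
n*eps^2 = 711 * 2.08^2 = 711 * 4.3264 = 3076.0704
sigma^2/(n*eps^2) = 76.9129 / 3076.0704 ≈ 0.02500362

0.025004


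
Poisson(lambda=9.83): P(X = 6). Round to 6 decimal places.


P = e^(-lam) * lam^k / k!
e^(-9.83) ≈ 0.00005381276
lam^k = 9.83^6 ≈ 902237.984320
k! = 6! = 720
P = 0.00005381276 * 902237.984320 / 720 ≈ 0.067433

0.067433


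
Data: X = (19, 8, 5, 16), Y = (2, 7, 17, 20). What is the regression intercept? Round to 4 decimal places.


a = ybar - b*xbar, where b = sum((xi-xbar)(yi-ybar)) / sum((xi-xbar)^2)
n = 4, xbar = 48/4 = 12, ybar = 46/4 = 11.5
Sxy = sum((xi-xbar)(yi-ybar)) = -53
Sxx = sum((xi-xbar)^2) = 130
b = Sxy / Sxx = -53/130 ≈ -0.407692
a = 11.5 - (-0.407692) * 12 = 2131/130 ≈ 16.392308

16.3923


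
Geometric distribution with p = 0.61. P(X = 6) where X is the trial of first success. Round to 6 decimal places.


P = (1-p)^(k-1) * p
(1-p)^(k-1) = 0.39^5 ≈ 0.009022420
P = 0.009022420 * 0.61 ≈ 0.005503676

0.005504


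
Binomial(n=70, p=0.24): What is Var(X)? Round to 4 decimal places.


Var = n*p*(1-p) = 70 * 0.24 * 0.76 = 12.768

12.7680


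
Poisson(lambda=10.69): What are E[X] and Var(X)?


E[X] = Var(X) = lambda = 10.69

10.69, 10.69


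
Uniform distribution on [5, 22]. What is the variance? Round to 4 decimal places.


Var = (b-a)^2 / 12
(b-a)^2 = (22 - 5)^2 = 289
Var = 289/12 ≈ 24.083333

24.0833


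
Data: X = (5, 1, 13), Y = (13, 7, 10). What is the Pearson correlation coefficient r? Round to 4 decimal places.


r = sum((xi-xbar)(yi-ybar)) / sqrt(sum((xi-xbar)^2) * sum((yi-ybar)^2))
n = 3, xbar = 19/3 ≈ 6.333333, ybar = 30/3 = 10
Sxy = sum((xi-xbar)(yi-ybar)) = 12
Sxx = sum((xi-xbar)^2) = 224/3 ≈ 74.666667
Syy = sum((yi-ybar)^2) = 18
sqrt(Sxx*Syy) ≈ 36.660606
r = Sxy / sqrt(Sxx*Syy) = 12 / 36.660606 ≈ 0.327327

0.3273


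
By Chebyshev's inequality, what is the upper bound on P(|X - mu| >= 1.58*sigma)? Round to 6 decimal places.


P <= 1/k^2
k^2 = 1.58^2 = 2.4964
1/k^2 = 1 / 2.4964 = 2500/6241 ≈ 0.40057683

0.400577


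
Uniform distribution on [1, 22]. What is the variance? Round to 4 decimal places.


Var = (b-a)^2 / 12
(b-a)^2 = (22 - 1)^2 = 441
Var = 441/12 = 36.75

36.7500


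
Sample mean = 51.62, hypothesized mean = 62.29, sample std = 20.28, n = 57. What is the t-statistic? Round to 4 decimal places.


t = (xbar - mu0) / (s/sqrt(n))
xbar - mu0 = 51.62 - 62.29 = -10.67
sqrt(57) ≈ 7.54983444
s/sqrt(n) = 20.28 / 7.54983444 ≈ 2.68615162
t = -10.67 / 2.68615162 ≈ -3.972226

-3.9722


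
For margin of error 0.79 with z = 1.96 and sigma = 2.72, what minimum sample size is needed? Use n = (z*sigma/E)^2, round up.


z*sigma/E = 1.96 * 2.72 / 0.79 = 13328/1975 ≈ 6.748354
(z*sigma/E)^2 ≈ 45.540288
round up: n = 46

46
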